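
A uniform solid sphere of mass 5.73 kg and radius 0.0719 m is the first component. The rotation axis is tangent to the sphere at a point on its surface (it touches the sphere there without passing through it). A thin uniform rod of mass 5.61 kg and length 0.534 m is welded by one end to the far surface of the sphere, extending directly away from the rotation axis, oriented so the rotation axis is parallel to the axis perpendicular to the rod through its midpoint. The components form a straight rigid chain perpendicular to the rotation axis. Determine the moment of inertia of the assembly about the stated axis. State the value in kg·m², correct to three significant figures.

Solid sphere: I_cm = (2/5)MR² = (2/5)(5.73)(0.0719)² = 0.011849 kg·m²; centre at d = 0.0719 m, so the parallel axis theorem gives I = 0.011849 + (5.73)(0.0719)² = 0.041471 kg·m².
Thin rod: I_cm = (1/12)ML² = (1/12)(5.61)(0.534)² = 0.13331 kg·m²; centre at d = 0.0719 + 0.0719 + 0.267 = 0.4108 m, so the parallel axis theorem gives I = 0.13331 + (5.61)(0.4108)² = 1.08 kg·m².
Total I = 0.041471 + 1.08 = 1.1215 kg·m².

1.12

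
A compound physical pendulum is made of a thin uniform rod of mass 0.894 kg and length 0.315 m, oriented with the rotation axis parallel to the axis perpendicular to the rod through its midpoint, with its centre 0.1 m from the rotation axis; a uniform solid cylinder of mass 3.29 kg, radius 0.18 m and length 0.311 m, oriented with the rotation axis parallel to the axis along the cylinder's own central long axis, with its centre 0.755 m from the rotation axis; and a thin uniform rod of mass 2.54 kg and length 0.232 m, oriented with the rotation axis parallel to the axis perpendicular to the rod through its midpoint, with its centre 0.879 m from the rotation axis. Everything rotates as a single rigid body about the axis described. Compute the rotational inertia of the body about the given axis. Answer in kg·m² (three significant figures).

3.92

Thin rod: I_cm = (1/12)ML² = (1/12)(0.894)(0.315)² = 0.0073923 kg·m²; centre at d = 0.1 m, so I = I_cm + Md² gives I = 0.0073923 + (0.894)(0.1)² = 0.016332 kg·m².
Solid cylinder: I_cm = (1/2)MR² = (1/2)(3.29)(0.18)² = 0.053298 kg·m²; centre at d = 0.755 m, so I = I_cm + Md² gives I = 0.053298 + (3.29)(0.755)² = 1.9287 kg·m².
Thin rod: I_cm = (1/12)ML² = (1/12)(2.54)(0.232)² = 0.011393 kg·m²; centre at d = 0.879 m, so I = I_cm + Md² gives I = 0.011393 + (2.54)(0.879)² = 1.9739 kg·m².
Total I = 0.016332 + 1.9287 + 1.9739 = 3.9189 kg·m².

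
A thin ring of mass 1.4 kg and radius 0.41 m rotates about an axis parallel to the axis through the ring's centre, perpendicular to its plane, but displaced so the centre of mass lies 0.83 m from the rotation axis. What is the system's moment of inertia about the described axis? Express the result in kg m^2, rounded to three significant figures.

1.20

I_cm = MR² = (1.4)(0.41)² = 0.23534 kg m^2; centre at d = 0.83 m, so the parallel axis theorem gives I = 0.23534 + (1.4)(0.83)² = 1.1998 kg m^2.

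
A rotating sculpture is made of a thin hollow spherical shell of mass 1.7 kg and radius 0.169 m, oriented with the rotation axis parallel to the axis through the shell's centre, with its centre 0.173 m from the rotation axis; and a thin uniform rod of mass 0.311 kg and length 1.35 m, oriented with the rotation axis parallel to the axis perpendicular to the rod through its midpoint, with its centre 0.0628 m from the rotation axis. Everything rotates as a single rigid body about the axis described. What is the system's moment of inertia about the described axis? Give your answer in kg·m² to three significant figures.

Spherical shell: I_cm = (2/3)MR² = (2/3)(1.7)(0.169)² = 0.032369 kg·m²; centre at d = 0.173 m, so the parallel axis theorem gives I = 0.032369 + (1.7)(0.173)² = 0.083248 kg·m².
Thin rod: I_cm = (1/12)ML² = (1/12)(0.311)(1.35)² = 0.047233 kg·m²; centre at d = 0.0628 m, so the parallel axis theorem gives I = 0.047233 + (0.311)(0.0628)² = 0.04846 kg·m².
Total I = 0.083248 + 0.04846 = 0.13171 kg·m².

0.132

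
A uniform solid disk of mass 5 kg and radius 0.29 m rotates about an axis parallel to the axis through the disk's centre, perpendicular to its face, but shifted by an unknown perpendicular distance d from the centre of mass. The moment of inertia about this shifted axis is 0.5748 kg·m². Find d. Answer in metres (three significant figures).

About the centre-of-mass axis, I_cm = (1/2)MR² = (1/2)(5)(0.29)² = 0.21025 kg·m².
Parallel axis theorem: I = I_cm + Md², so Md² = 0.5748 − 0.21025 = 0.36455 kg·m².
d = √(0.36455 / 5) = 0.27002 m.

0.270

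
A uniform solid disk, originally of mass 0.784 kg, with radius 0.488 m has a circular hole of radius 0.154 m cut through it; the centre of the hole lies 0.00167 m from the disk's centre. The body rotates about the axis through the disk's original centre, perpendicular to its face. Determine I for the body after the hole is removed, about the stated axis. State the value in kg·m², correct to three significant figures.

0.0924

Unpierced body about its centre: I₀ = (1/2)MR² = (1/2)(0.784)(0.488)² = 0.093352 kg·m².
The removed disk has mass m = M·(r/R)² = (0.784)(0.154/0.488)² = 0.078076 kg (same uniform areal density).
Its moment of inertia about the rotation axis (parallel-axis theorem): I_hole = (1/2)mr² + md² = (1/2)(0.078076)(0.154)² + (0.078076)(0.00167)² = 0.00092604 kg·m².
Treating the hole as negative mass, I = I₀ − I_hole = 0.093352 − 0.00092604 = 0.092426 kg·m².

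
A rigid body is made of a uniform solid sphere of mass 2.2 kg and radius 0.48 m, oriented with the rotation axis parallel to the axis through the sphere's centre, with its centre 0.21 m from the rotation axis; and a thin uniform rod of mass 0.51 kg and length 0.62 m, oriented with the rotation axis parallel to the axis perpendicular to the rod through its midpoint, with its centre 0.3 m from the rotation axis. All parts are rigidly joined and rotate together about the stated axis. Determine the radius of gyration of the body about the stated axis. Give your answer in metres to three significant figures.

0.365

Solid sphere: I_cm = (2/5)MR² = (2/5)(2.2)(0.48)² = 0.20275 kg m^2; centre at d = 0.21 m, so I = I_cm + Md² gives I = 0.20275 + (2.2)(0.21)² = 0.29977 kg m^2.
Thin rod: I_cm = (1/12)ML² = (1/12)(0.51)(0.62)² = 0.016337 kg m^2; centre at d = 0.3 m, so I = I_cm + Md² gives I = 0.016337 + (0.51)(0.3)² = 0.062237 kg m^2.
Total I = 0.36201 kg m^2; total mass M = 2.71 kg.
k = √(I/M) = √(0.36201/2.71) = 0.36549 m.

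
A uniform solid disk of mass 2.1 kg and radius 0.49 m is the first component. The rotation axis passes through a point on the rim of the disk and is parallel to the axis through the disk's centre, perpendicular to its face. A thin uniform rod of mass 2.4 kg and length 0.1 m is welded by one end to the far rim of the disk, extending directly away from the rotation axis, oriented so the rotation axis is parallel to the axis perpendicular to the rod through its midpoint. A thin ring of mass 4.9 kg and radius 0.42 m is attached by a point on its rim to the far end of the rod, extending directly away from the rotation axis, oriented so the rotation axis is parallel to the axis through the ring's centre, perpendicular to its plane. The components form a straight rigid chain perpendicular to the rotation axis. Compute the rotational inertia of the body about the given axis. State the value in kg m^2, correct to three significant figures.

Solid disk: I_cm = (1/2)MR² = (1/2)(2.1)(0.49)² = 0.2521 kg m^2; centre at d = 0.49 m, so the parallel axis theorem gives I = 0.2521 + (2.1)(0.49)² = 0.75631 kg m^2.
Thin rod: I_cm = (1/12)ML² = (1/12)(2.4)(0.1)² = 0.002 kg m^2; centre at d = 0.49 + 0.49 + 0.05 = 1.03 m, so the parallel axis theorem gives I = 0.002 + (2.4)(1.03)² = 2.5482 kg m^2.
Thin ring: I_cm = MR² = (4.9)(0.42)² = 0.86436 kg m^2; centre at d = 0.49 + 0.49 + 0.05 + 0.05 + 0.42 = 1.5 m, so the parallel axis theorem gives I = 0.86436 + (4.9)(1.5)² = 11.889 kg m^2.
Total I = 0.75631 + 2.5482 + 11.889 = 15.194 kg m^2.

15.2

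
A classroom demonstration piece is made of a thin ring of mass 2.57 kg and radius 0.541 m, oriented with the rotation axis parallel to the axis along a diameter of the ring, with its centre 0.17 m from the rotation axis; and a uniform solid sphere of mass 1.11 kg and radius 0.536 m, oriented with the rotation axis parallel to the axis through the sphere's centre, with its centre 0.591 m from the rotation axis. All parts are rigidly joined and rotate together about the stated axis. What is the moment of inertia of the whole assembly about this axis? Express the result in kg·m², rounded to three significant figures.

0.966

Thin ring: I_cm = (1/2)MR² = (1/2)(2.57)(0.541)² = 0.3761 kg·m²; centre at d = 0.17 m, so I = I_cm + Md² gives I = 0.3761 + (2.57)(0.17)² = 0.45037 kg·m².
Solid sphere: I_cm = (2/5)MR² = (2/5)(1.11)(0.536)² = 0.12756 kg·m²; centre at d = 0.591 m, so I = I_cm + Md² gives I = 0.12756 + (1.11)(0.591)² = 0.51526 kg·m².
Total I = 0.45037 + 0.51526 = 0.96563 kg·m².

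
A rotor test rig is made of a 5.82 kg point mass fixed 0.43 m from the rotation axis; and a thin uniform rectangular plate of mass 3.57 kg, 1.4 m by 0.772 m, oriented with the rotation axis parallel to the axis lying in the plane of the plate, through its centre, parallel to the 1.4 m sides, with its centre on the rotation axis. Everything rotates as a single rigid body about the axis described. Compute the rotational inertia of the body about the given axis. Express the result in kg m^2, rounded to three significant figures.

Point mass: I_cm = 0; centre at d = 0.43 m, so I = I_cm + Md² gives I = 0 + (5.82)(0.43)² = 1.0761 kg m^2.
Rectangular plate: I_cm = (1/12)Mb² = (1/12)(3.57)(0.772)² = 0.17731 kg m^2; axis through the centre, so I = 0.17731 kg m^2.
Total I = 1.0761 + 0.17731 = 1.2534 kg m^2.

1.25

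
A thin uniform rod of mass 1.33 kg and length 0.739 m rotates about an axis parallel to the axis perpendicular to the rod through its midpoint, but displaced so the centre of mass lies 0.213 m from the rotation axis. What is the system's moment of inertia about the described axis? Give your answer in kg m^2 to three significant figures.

0.121

I_cm = (1/12)ML² = (1/12)(1.33)(0.739)² = 0.060528 kg m^2; centre at d = 0.213 m, so the parallel axis theorem gives I = 0.060528 + (1.33)(0.213)² = 0.12087 kg m^2.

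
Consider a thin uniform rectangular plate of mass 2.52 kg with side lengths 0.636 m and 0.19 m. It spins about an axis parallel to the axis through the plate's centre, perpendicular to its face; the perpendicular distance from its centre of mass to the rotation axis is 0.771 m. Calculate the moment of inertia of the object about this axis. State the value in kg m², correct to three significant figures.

I_cm = (1/12)M(a²+b²) = (1/12)(2.52)[(0.636)² + (0.19)²] = 0.092525 kg m²; centre at d = 0.771 m, so the parallel axis theorem gives I = 0.092525 + (2.52)(0.771)² = 1.5905 kg m².

1.59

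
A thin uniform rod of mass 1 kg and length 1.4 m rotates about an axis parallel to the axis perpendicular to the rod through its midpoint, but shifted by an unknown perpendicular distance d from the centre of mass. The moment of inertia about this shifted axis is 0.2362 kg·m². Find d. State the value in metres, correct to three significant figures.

0.270

About the centre-of-mass axis, I_cm = (1/12)ML² = (1/12)(1)(1.4)² = 0.16333 kg·m².
Parallel axis theorem: I = I_cm + Md², so Md² = 0.2362 − 0.16333 = 0.072867 kg·m².
d = √(0.072867 / 1) = 0.26994 m.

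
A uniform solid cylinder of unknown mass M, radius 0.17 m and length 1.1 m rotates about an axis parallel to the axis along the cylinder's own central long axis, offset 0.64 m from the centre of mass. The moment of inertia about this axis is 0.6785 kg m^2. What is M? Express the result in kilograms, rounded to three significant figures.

1.60

I = I_cm + Md² = (1/2)MR² + Md² = M·[0.5·(0.17)² + (0.64)²] = M·0.42405.
So M = 0.6785 / 0.42405 = 1.6 kg.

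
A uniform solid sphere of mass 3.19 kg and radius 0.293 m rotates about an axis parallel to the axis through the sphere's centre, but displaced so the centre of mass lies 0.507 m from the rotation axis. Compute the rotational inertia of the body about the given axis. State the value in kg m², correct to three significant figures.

0.930

I_cm = (2/5)MR² = (2/5)(3.19)(0.293)² = 0.10954 kg m²; centre at d = 0.507 m, so the parallel axis theorem gives I = 0.10954 + (3.19)(0.507)² = 0.92953 kg m².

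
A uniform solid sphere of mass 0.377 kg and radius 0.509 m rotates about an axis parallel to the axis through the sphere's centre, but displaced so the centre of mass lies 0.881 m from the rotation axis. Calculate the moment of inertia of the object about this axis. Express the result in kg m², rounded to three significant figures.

0.332

I_cm = (2/5)MR² = (2/5)(0.377)(0.509)² = 0.039069 kg m²; centre at d = 0.881 m, so the parallel axis theorem gives I = 0.039069 + (0.377)(0.881)² = 0.33168 kg m².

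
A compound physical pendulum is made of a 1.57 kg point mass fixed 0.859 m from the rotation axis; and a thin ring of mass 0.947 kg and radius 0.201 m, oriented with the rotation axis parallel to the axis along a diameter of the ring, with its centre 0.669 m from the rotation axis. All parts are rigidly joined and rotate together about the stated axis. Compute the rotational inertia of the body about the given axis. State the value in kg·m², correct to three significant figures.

1.60

Point mass: I_cm = 0; centre at d = 0.859 m, so the parallel axis theorem gives I = 0 + (1.57)(0.859)² = 1.1585 kg·m².
Thin ring: I_cm = (1/2)MR² = (1/2)(0.947)(0.201)² = 0.01913 kg·m²; centre at d = 0.669 m, so the parallel axis theorem gives I = 0.01913 + (0.947)(0.669)² = 0.44297 kg·m².
Total I = 1.1585 + 0.44297 = 1.6014 kg·m².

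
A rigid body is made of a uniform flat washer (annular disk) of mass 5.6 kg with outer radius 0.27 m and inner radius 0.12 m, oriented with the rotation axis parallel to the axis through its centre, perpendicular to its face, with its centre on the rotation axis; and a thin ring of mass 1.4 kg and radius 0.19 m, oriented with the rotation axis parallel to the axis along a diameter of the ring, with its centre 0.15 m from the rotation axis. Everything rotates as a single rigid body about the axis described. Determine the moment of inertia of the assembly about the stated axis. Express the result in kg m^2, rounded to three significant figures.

0.301

Annular disk: I_cm = (1/2)M(R²+r²) = (1/2)(5.6)[(0.27)² + (0.12)²] = 0.24444 kg m^2; axis through the centre, so I = 0.24444 kg m^2.
Thin ring: I_cm = (1/2)MR² = (1/2)(1.4)(0.19)² = 0.02527 kg m^2; centre at d = 0.15 m, so I = I_cm + Md² gives I = 0.02527 + (1.4)(0.15)² = 0.05677 kg m^2.
Total I = 0.24444 + 0.05677 = 0.30121 kg m^2.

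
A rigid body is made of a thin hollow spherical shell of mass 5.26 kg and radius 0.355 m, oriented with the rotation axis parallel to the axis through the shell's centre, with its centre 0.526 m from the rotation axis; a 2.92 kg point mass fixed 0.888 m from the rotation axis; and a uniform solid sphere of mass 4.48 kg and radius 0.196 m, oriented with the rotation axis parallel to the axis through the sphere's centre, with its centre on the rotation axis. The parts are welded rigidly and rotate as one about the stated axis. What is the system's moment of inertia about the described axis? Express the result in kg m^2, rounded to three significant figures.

4.27

Spherical shell: I_cm = (2/3)MR² = (2/3)(5.26)(0.355)² = 0.44193 kg m^2; centre at d = 0.526 m, so I = I_cm + Md² gives I = 0.44193 + (5.26)(0.526)² = 1.8972 kg m^2.
Point mass: I_cm = 0; centre at d = 0.888 m, so I = I_cm + Md² gives I = 0 + (2.92)(0.888)² = 2.3025 kg m^2.
Solid sphere: I_cm = (2/5)MR² = (2/5)(4.48)(0.196)² = 0.068841 kg m^2; axis through the centre, so I = 0.068841 kg m^2.
Total I = 1.8972 + 2.3025 + 0.068841 = 4.2686 kg m^2.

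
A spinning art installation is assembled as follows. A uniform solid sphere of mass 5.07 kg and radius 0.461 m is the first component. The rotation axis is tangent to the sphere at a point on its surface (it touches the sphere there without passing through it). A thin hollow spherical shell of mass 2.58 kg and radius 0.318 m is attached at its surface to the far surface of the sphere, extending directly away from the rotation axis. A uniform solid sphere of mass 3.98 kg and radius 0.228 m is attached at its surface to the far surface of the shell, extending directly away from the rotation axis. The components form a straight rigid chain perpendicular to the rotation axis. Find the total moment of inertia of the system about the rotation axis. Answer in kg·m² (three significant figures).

Solid sphere: I_cm = (2/5)MR² = (2/5)(5.07)(0.461)² = 0.43099 kg·m²; centre at d = 0.461 m, so the parallel axis theorem gives I = 0.43099 + (5.07)(0.461)² = 1.5085 kg·m².
Spherical shell: I_cm = (2/3)MR² = (2/3)(2.58)(0.318)² = 0.17393 kg·m²; centre at d = 0.461 + 0.461 + 0.318 = 1.24 m, so the parallel axis theorem gives I = 0.17393 + (2.58)(1.24)² = 4.1409 kg·m².
Solid sphere: I_cm = (2/5)MR² = (2/5)(3.98)(0.228)² = 0.082759 kg·m²; centre at d = 0.461 + 0.461 + 0.318 + 0.318 + 0.228 = 1.786 m, so the parallel axis theorem gives I = 0.082759 + (3.98)(1.786)² = 12.778 kg·m².
Total I = 1.5085 + 4.1409 + 12.778 = 18.428 kg·m².

18.4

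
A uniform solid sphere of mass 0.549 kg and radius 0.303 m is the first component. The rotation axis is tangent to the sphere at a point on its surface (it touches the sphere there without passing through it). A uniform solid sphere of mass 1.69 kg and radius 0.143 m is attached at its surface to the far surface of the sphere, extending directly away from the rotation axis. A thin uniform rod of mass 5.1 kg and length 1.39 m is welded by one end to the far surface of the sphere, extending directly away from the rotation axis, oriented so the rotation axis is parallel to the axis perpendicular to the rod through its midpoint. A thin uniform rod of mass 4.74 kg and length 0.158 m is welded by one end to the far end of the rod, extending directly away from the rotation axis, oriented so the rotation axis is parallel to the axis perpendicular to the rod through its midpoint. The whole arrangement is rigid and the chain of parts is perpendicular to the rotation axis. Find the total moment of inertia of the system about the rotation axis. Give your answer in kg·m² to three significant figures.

41.1

Solid sphere: I_cm = (2/5)MR² = (2/5)(0.549)(0.303)² = 0.020161 kg·m²; centre at d = 0.303 m, so the parallel axis theorem gives I = 0.020161 + (0.549)(0.303)² = 0.070564 kg·m².
Solid sphere: I_cm = (2/5)MR² = (2/5)(1.69)(0.143)² = 0.013824 kg·m²; centre at d = 0.303 + 0.303 + 0.143 = 0.749 m, so the parallel axis theorem gives I = 0.013824 + (1.69)(0.749)² = 0.96192 kg·m².
Thin rod: I_cm = (1/12)ML² = (1/12)(5.1)(1.39)² = 0.82114 kg·m²; centre at d = 0.303 + 0.303 + 0.143 + 0.143 + 0.695 = 1.587 m, so the parallel axis theorem gives I = 0.82114 + (5.1)(1.587)² = 13.666 kg·m².
Thin rod: I_cm = (1/12)ML² = (1/12)(4.74)(0.158)² = 0.0098608 kg·m²; centre at d = 0.303 + 0.303 + 0.143 + 0.143 + 0.695 + 0.695 + 0.079 = 2.361 m, so the parallel axis theorem gives I = 0.0098608 + (4.74)(2.361)² = 26.432 kg·m².
Total I = 0.070564 + 0.96192 + 13.666 + 26.432 = 41.13 kg·m².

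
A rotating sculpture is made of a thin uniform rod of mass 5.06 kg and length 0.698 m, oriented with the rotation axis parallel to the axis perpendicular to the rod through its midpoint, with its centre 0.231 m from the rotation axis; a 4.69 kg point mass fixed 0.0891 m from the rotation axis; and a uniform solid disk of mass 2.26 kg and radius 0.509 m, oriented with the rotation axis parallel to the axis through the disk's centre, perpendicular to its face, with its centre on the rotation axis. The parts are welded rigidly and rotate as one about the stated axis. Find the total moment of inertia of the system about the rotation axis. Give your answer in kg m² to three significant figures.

Thin rod: I_cm = (1/12)ML² = (1/12)(5.06)(0.698)² = 0.20544 kg m²; centre at d = 0.231 m, so the parallel axis theorem gives I = 0.20544 + (5.06)(0.231)² = 0.47544 kg m².
Point mass: I_cm = 0; centre at d = 0.0891 m, so the parallel axis theorem gives I = 0 + (4.69)(0.0891)² = 0.037233 kg m².
Solid disk: I_cm = (1/2)MR² = (1/2)(2.26)(0.509)² = 0.29276 kg m²; axis through the centre, so I = 0.29276 kg m².
Total I = 0.47544 + 0.037233 + 0.29276 = 0.80544 kg m².

0.805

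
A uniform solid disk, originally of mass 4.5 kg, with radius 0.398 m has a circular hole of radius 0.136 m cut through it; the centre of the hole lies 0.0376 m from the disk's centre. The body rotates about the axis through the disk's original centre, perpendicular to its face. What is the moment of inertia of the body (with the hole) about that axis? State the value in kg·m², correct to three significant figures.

Unpierced body about its centre: I₀ = (1/2)MR² = (1/2)(4.5)(0.398)² = 0.35641 kg·m².
The removed disk has mass m = M·(r/R)² = (4.5)(0.136/0.398)² = 0.52544 kg (same uniform areal density).
Its moment of inertia about the rotation axis (parallel-axis theorem): I_hole = (1/2)mr² + md² = (1/2)(0.52544)(0.136)² + (0.52544)(0.0376)² = 0.0056021 kg·m².
Treating the hole as negative mass, I = I₀ − I_hole = 0.35641 − 0.0056021 = 0.35081 kg·m².

0.351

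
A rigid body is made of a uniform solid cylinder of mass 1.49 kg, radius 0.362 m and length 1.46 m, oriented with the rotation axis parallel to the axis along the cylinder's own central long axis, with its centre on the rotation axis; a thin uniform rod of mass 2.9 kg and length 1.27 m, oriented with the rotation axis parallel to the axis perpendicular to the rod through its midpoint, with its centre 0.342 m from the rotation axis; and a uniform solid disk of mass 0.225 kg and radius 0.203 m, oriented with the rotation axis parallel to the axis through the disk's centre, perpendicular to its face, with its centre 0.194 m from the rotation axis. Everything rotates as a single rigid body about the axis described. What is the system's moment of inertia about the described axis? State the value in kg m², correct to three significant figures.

0.840

Solid cylinder: I_cm = (1/2)MR² = (1/2)(1.49)(0.362)² = 0.097628 kg m²; axis through the centre, so I = 0.097628 kg m².
Thin rod: I_cm = (1/12)ML² = (1/12)(2.9)(1.27)² = 0.38978 kg m²; centre at d = 0.342 m, so the parallel axis theorem gives I = 0.38978 + (2.9)(0.342)² = 0.72898 kg m².
Solid disk: I_cm = (1/2)MR² = (1/2)(0.225)(0.203)² = 0.004636 kg m²; centre at d = 0.194 m, so the parallel axis theorem gives I = 0.004636 + (0.225)(0.194)² = 0.013104 kg m².
Total I = 0.097628 + 0.72898 + 0.013104 = 0.83971 kg m².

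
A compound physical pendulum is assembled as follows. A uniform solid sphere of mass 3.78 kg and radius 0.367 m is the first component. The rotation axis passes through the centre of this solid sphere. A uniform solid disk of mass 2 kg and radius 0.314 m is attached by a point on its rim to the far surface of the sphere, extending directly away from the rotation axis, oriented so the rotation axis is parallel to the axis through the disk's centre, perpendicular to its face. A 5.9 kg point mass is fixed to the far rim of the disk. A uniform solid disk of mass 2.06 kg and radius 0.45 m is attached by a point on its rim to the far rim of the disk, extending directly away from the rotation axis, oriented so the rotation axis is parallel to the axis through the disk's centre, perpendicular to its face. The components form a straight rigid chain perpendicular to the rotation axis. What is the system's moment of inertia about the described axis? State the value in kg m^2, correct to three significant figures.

11.6

Solid sphere: I_cm = (2/5)MR² = (2/5)(3.78)(0.367)² = 0.20365 kg m^2; axis through the centre, so I = 0.20365 kg m^2.
Solid disk: I_cm = (1/2)MR² = (1/2)(2)(0.314)² = 0.098596 kg m^2; centre at d = 0.367 + 0.314 = 0.681 m, so I = I_cm + Md² gives I = 0.098596 + (2)(0.681)² = 1.0261 kg m^2.
Point mass: I_cm = 0; centre at d = 0.367 + 0.314 + 0.314 = 0.995 m, so I = I_cm + Md² gives I = 0 + (5.9)(0.995)² = 5.8411 kg m^2.
Solid disk: I_cm = (1/2)MR² = (1/2)(2.06)(0.45)² = 0.20858 kg m^2; centre at d = 0.367 + 0.314 + 0.314 + 0.45 = 1.445 m, so I = I_cm + Md² gives I = 0.20858 + (2.06)(1.445)² = 4.5099 kg m^2.
Total I = 0.20365 + 1.0261 + 5.8411 + 4.5099 = 11.581 kg m^2.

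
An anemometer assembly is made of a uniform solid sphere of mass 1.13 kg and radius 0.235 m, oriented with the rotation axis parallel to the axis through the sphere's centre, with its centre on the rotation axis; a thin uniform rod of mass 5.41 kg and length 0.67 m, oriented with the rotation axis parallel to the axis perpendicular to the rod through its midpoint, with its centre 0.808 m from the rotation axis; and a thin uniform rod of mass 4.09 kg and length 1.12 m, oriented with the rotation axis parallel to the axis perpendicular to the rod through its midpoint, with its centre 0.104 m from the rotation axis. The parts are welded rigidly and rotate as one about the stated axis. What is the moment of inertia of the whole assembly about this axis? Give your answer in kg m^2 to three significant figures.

Solid sphere: I_cm = (2/5)MR² = (2/5)(1.13)(0.235)² = 0.024962 kg m^2; axis through the centre, so I = 0.024962 kg m^2.
Thin rod: I_cm = (1/12)ML² = (1/12)(5.41)(0.67)² = 0.20238 kg m^2; centre at d = 0.808 m, so I = I_cm + Md² gives I = 0.20238 + (5.41)(0.808)² = 3.7344 kg m^2.
Thin rod: I_cm = (1/12)ML² = (1/12)(4.09)(1.12)² = 0.42754 kg m^2; centre at d = 0.104 m, so I = I_cm + Md² gives I = 0.42754 + (4.09)(0.104)² = 0.47178 kg m^2.
Total I = 0.024962 + 3.7344 + 0.47178 = 4.2311 kg m^2.

4.23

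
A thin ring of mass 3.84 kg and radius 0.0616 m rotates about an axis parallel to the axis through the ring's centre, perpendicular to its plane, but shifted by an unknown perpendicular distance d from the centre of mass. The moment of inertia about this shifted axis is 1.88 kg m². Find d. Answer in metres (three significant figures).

0.697

About the centre-of-mass axis, I_cm = MR² = (3.84)(0.0616)² = 0.014571 kg m².
Parallel axis theorem: I = I_cm + Md², so Md² = 1.88 − 0.014571 = 1.8654 kg m².
d = √(1.8654 / 3.84) = 0.69699 m.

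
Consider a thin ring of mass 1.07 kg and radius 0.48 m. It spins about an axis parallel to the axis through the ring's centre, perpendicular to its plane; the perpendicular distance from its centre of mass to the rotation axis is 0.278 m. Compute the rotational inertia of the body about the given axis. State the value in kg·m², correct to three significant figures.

I_cm = MR² = (1.07)(0.48)² = 0.24653 kg·m²; centre at d = 0.278 m, so I = I_cm + Md² gives I = 0.24653 + (1.07)(0.278)² = 0.32922 kg·m².

0.329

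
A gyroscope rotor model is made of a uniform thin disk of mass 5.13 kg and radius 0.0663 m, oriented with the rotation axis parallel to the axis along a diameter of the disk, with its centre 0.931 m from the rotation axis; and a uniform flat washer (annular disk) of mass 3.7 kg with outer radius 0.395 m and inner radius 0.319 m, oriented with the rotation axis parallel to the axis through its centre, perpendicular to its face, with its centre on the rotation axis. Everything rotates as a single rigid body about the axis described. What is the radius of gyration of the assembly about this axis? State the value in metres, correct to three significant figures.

Thin disk: I_cm = (1/4)MR² = (1/4)(5.13)(0.0663)² = 0.0056375 kg m^2; centre at d = 0.931 m, so the parallel axis theorem gives I = 0.0056375 + (5.13)(0.931)² = 4.4521 kg m^2.
Annular disk: I_cm = (1/2)M(R²+r²) = (1/2)(3.7)[(0.395)² + (0.319)²] = 0.4769 kg m^2; axis through the centre, so I = 0.4769 kg m^2.
Total I = 4.929 kg m^2; total mass M = 8.83 kg.
k = √(I/M) = √(4.929/8.83) = 0.74714 m.

0.747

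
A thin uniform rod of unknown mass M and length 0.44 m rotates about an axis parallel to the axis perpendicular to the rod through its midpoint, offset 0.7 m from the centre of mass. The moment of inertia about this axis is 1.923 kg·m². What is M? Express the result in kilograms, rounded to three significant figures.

I = I_cm + Md² = (1/12)ML² + Md² = M·[0.0833333·(0.44)² + (0.7)²] = M·0.50613.
So M = 1.923 / 0.50613 = 3.7994 kg.

3.80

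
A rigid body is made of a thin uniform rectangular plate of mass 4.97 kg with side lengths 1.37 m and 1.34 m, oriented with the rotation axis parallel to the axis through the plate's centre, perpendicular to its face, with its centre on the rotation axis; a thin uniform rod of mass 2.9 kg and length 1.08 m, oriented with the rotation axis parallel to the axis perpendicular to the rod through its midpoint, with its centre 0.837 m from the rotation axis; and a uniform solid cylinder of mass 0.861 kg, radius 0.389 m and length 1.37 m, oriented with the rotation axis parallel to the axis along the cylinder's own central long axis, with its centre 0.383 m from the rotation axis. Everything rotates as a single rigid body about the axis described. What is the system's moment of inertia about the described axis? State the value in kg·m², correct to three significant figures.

Rectangular plate: I_cm = (1/12)M(a²+b²) = (1/12)(4.97)[(1.37)² + (1.34)²] = 1.521 kg·m²; axis through the centre, so I = 1.521 kg·m².
Thin rod: I_cm = (1/12)ML² = (1/12)(2.9)(1.08)² = 0.28188 kg·m²; centre at d = 0.837 m, so the parallel axis theorem gives I = 0.28188 + (2.9)(0.837)² = 2.3135 kg·m².
Solid cylinder: I_cm = (1/2)MR² = (1/2)(0.861)(0.389)² = 0.065144 kg·m²; centre at d = 0.383 m, so the parallel axis theorem gives I = 0.065144 + (0.861)(0.383)² = 0.19144 kg·m².
Total I = 1.521 + 2.3135 + 0.19144 = 4.026 kg·m².

4.03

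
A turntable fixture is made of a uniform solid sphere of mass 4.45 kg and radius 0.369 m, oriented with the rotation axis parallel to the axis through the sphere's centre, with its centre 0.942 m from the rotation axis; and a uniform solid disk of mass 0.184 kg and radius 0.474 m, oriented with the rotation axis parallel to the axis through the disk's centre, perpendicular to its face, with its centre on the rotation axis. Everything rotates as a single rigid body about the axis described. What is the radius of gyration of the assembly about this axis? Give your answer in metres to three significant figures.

Solid sphere: I_cm = (2/5)MR² = (2/5)(4.45)(0.369)² = 0.24237 kg m^2; centre at d = 0.942 m, so I = I_cm + Md² gives I = 0.24237 + (4.45)(0.942)² = 4.1911 kg m^2.
Solid disk: I_cm = (1/2)MR² = (1/2)(0.184)(0.474)² = 0.02067 kg m^2; axis through the centre, so I = 0.02067 kg m^2.
Total I = 4.2118 kg m^2; total mass M = 4.634 kg.
k = √(I/M) = √(4.2118/4.634) = 0.95336 m.

0.953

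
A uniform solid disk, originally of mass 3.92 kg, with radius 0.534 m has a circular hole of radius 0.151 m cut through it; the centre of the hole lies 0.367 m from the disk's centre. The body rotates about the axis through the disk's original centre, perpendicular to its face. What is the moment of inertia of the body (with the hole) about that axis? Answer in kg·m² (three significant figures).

0.513

Unpierced body about its centre: I₀ = (1/2)MR² = (1/2)(3.92)(0.534)² = 0.55891 kg·m².
The removed disk has mass m = M·(r/R)² = (3.92)(0.151/0.534)² = 0.31344 kg (same uniform areal density).
Its moment of inertia about the rotation axis (parallel-axis theorem): I_hole = (1/2)mr² + md² = (1/2)(0.31344)(0.151)² + (0.31344)(0.367)² = 0.045791 kg·m².
Treating the hole as negative mass, I = I₀ − I_hole = 0.55891 − 0.045791 = 0.51312 kg·m².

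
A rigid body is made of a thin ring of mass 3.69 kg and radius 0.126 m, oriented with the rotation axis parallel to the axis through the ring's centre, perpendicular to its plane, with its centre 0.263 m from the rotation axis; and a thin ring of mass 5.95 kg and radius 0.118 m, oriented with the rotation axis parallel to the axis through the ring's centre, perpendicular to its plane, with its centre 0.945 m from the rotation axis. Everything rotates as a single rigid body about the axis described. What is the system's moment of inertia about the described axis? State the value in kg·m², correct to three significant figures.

Thin ring: I_cm = MR² = (3.69)(0.126)² = 0.058582 kg·m²; centre at d = 0.263 m, so the parallel axis theorem gives I = 0.058582 + (3.69)(0.263)² = 0.31382 kg·m².
Thin ring: I_cm = MR² = (5.95)(0.118)² = 0.082848 kg·m²; centre at d = 0.945 m, so the parallel axis theorem gives I = 0.082848 + (5.95)(0.945)² = 5.3963 kg·m².
Total I = 0.31382 + 5.3963 = 5.7102 kg·m².

5.71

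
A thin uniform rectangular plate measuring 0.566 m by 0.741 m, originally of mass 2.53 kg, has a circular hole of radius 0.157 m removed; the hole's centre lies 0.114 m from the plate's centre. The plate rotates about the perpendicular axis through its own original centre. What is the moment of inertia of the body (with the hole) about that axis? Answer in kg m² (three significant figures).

Unpierced body about its centre: I₀ = (1/12)M(a²+b²) = (1/12)(2.53)[(0.566)² + (0.741)²] = 0.18331 kg m².
The removed disk has mass m = M·πr²/(ab) = (2.53)·π(0.157)²/(0.566·0.741) = 0.46713 kg (same uniform areal density).
Its moment of inertia about the rotation axis (parallel-axis theorem): I_hole = (1/2)mr² + md² = (1/2)(0.46713)(0.157)² + (0.46713)(0.114)² = 0.011828 kg m².
Treating the hole as negative mass, I = I₀ − I_hole = 0.18331 − 0.011828 = 0.17148 kg m².

0.171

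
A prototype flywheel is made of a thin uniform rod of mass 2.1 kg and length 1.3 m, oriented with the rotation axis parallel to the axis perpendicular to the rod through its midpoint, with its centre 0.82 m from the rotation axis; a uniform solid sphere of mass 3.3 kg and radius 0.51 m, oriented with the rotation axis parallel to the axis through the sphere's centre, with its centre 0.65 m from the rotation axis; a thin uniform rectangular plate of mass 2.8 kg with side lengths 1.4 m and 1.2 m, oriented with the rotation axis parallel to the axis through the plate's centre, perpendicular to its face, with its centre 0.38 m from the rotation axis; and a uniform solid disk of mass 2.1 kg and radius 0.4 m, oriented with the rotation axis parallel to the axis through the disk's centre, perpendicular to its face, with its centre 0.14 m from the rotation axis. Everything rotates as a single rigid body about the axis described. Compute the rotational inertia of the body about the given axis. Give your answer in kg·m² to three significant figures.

Thin rod: I_cm = (1/12)ML² = (1/12)(2.1)(1.3)² = 0.29575 kg·m²; centre at d = 0.82 m, so the parallel axis theorem gives I = 0.29575 + (2.1)(0.82)² = 1.7078 kg·m².
Solid sphere: I_cm = (2/5)MR² = (2/5)(3.3)(0.51)² = 0.34333 kg·m²; centre at d = 0.65 m, so the parallel axis theorem gives I = 0.34333 + (3.3)(0.65)² = 1.7376 kg·m².
Rectangular plate: I_cm = (1/12)M(a²+b²) = (1/12)(2.8)[(1.4)² + (1.2)²] = 0.79333 kg·m²; centre at d = 0.38 m, so the parallel axis theorem gives I = 0.79333 + (2.8)(0.38)² = 1.1977 kg·m².
Solid disk: I_cm = (1/2)MR² = (1/2)(2.1)(0.4)² = 0.168 kg·m²; centre at d = 0.14 m, so the parallel axis theorem gives I = 0.168 + (2.1)(0.14)² = 0.20916 kg·m².
Total I = 1.7078 + 1.7376 + 1.1977 + 0.20916 = 4.8522 kg·m².

4.85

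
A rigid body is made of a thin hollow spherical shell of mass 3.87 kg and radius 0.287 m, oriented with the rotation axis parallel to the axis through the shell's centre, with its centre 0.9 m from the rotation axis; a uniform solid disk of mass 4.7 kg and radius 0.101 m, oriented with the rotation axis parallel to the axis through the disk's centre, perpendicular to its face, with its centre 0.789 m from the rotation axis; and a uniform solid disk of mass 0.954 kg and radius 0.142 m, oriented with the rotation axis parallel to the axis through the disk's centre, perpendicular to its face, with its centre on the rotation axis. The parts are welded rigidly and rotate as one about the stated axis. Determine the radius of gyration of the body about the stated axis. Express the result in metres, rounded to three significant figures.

0.814

Spherical shell: I_cm = (2/3)MR² = (2/3)(3.87)(0.287)² = 0.21251 kg·m²; centre at d = 0.9 m, so I = I_cm + Md² gives I = 0.21251 + (3.87)(0.9)² = 3.3472 kg·m².
Solid disk: I_cm = (1/2)MR² = (1/2)(4.7)(0.101)² = 0.023972 kg·m²; centre at d = 0.789 m, so I = I_cm + Md² gives I = 0.023972 + (4.7)(0.789)² = 2.9498 kg·m².
Solid disk: I_cm = (1/2)MR² = (1/2)(0.954)(0.142)² = 0.0096182 kg·m²; axis through the centre, so I = 0.0096182 kg·m².
Total I = 6.3067 kg·m²; total mass M = 9.524 kg.
k = √(I/M) = √(6.3067/9.524) = 0.81375 m.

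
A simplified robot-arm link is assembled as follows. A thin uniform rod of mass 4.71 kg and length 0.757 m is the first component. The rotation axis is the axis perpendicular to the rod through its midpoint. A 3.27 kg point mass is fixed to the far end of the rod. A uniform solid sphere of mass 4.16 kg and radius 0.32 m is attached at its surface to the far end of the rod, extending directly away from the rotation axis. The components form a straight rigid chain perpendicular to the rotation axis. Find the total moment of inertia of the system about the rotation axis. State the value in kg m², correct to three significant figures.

Thin rod: I_cm = (1/12)ML² = (1/12)(4.71)(0.757)² = 0.22492 kg m²; axis through the centre, so I = 0.22492 kg m².
Point mass: I_cm = 0; centre at d = 0.3785 m, so the parallel axis theorem gives I = 0 + (3.27)(0.3785)² = 0.46847 kg m².
Solid sphere: I_cm = (2/5)MR² = (2/5)(4.16)(0.32)² = 0.17039 kg m²; centre at d = 0.3785 + 0.32 = 0.6985 m, so the parallel axis theorem gives I = 0.17039 + (4.16)(0.6985)² = 2.2001 kg m².
Total I = 0.22492 + 0.46847 + 2.2001 = 2.8935 kg m².

2.89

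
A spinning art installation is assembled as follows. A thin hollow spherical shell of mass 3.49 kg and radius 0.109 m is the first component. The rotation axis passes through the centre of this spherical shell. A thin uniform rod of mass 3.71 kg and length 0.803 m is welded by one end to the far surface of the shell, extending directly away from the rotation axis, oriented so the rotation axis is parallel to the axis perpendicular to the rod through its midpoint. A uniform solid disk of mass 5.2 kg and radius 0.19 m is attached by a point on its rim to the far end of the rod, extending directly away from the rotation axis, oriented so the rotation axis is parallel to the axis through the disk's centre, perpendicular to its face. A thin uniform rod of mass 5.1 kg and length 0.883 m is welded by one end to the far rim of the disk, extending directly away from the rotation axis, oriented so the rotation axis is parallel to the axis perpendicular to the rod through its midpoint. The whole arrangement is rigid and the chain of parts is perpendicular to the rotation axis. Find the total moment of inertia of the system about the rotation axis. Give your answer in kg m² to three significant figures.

23.3

Spherical shell: I_cm = (2/3)MR² = (2/3)(3.49)(0.109)² = 0.027643 kg m²; axis through the centre, so I = 0.027643 kg m².
Thin rod: I_cm = (1/12)ML² = (1/12)(3.71)(0.803)² = 0.19935 kg m²; centre at d = 0.109 + 0.4015 = 0.5105 m, so I = I_cm + Md² gives I = 0.19935 + (3.71)(0.5105)² = 1.1662 kg m².
Solid disk: I_cm = (1/2)MR² = (1/2)(5.2)(0.19)² = 0.09386 kg m²; centre at d = 0.109 + 0.4015 + 0.4015 + 0.19 = 1.102 m, so I = I_cm + Md² gives I = 0.09386 + (5.2)(1.102)² = 6.4088 kg m².
Thin rod: I_cm = (1/12)ML² = (1/12)(5.1)(0.883)² = 0.33137 kg m²; centre at d = 0.109 + 0.4015 + 0.4015 + 0.19 + 0.19 + 0.4415 = 1.7335 m, so I = I_cm + Md² gives I = 0.33137 + (5.1)(1.7335)² = 15.657 kg m².
Total I = 0.027643 + 1.1662 + 6.4088 + 15.657 = 23.26 kg m².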